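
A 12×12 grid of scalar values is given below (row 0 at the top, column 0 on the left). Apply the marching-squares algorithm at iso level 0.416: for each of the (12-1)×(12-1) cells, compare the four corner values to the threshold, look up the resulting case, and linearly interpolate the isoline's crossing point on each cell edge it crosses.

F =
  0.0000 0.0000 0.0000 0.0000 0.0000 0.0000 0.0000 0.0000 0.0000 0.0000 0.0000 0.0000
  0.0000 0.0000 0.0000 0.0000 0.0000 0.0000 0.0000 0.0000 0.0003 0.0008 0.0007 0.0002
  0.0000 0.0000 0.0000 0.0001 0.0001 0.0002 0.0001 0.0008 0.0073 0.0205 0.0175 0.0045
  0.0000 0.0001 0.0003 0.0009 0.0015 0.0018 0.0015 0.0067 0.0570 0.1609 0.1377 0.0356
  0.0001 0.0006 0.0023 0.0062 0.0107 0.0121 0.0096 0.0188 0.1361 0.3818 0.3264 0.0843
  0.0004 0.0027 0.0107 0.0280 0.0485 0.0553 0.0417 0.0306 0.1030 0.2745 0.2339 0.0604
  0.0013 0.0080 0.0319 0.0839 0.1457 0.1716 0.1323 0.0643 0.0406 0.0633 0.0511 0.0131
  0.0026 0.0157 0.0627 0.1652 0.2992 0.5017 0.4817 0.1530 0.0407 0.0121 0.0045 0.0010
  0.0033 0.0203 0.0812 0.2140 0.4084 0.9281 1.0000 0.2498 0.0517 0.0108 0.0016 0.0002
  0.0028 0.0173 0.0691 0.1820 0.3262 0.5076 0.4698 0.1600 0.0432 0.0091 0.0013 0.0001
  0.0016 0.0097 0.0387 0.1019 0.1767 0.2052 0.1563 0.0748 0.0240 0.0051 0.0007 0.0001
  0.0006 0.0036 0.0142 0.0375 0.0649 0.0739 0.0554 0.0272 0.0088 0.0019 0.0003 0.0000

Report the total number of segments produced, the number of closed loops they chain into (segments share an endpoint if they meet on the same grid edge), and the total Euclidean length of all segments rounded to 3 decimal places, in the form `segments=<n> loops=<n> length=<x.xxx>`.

segments=10 loops=1 length=8.196

cell (6,4): code 0100 → (6.740,5.000)–(7.000,4.577)
cell (6,5): code 1100 → (6.812,6.000)–(6.740,5.000)
cell (6,6): code 1000 → (7.000,6.200)–(6.812,6.000)
cell (7,4): code 0110 → (7.000,4.577)–(8.000,4.015)
cell (7,6): code 1001 → (8.000,6.778)–(7.000,6.200)
cell (8,4): code 0110 → (8.000,4.015)–(9.000,4.495)
cell (8,6): code 1001 → (9.000,6.174)–(8.000,6.778)
cell (9,4): code 0010 → (9.000,4.495)–(9.303,5.000)
cell (9,5): code 0011 → (9.303,5.000)–(9.172,6.000)
cell (9,6): code 0001 → (9.172,6.000)–(9.000,6.174)
total: 10 segments, chained into 1 closed loop(s), length Σ = 8.195638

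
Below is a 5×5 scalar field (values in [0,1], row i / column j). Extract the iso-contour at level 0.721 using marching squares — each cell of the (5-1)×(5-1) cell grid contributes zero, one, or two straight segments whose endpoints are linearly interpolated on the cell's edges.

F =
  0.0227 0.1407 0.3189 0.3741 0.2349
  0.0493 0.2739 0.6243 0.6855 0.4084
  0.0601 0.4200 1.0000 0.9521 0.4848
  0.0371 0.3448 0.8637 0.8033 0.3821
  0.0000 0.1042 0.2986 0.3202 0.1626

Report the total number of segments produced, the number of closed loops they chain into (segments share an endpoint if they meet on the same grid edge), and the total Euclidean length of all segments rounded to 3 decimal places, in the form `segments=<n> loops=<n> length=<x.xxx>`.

cell (1,1): code 0100 → (1.257,2.000)–(2.000,1.519)
cell (1,2): code 1100 → (1.133,3.000)–(1.257,2.000)
cell (1,3): code 1000 → (2.000,3.495)–(1.133,3.000)
cell (2,1): code 0110 → (2.000,1.519)–(3.000,1.725)
cell (2,3): code 1001 → (3.000,3.195)–(2.000,3.495)
cell (3,1): code 0010 → (3.000,1.725)–(3.253,2.000)
cell (3,2): code 0011 → (3.253,2.000)–(3.170,3.000)
cell (3,3): code 0001 → (3.170,3.000)–(3.000,3.195)
total: 8 segments, chained into 1 closed loop(s), length Σ = 6.591225

segments=8 loops=1 length=6.591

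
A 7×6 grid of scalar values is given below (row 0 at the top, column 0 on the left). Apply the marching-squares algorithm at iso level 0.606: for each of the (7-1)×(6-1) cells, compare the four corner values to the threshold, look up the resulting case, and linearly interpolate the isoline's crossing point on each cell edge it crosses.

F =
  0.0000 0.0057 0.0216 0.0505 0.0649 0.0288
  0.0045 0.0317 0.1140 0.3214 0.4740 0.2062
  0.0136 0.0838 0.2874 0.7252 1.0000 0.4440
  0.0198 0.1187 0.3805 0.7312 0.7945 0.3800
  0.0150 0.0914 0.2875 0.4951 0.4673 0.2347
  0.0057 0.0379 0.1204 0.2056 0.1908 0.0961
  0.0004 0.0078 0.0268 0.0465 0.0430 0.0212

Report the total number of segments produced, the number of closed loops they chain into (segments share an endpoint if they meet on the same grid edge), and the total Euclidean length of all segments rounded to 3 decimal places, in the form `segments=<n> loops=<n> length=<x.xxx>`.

segments=8 loops=1 length=6.940

cell (1,2): code 0100 → (1.705,3.000)–(2.000,2.728)
cell (1,3): code 1100 → (1.251,4.000)–(1.705,3.000)
cell (1,4): code 1000 → (2.000,4.709)–(1.251,4.000)
cell (2,2): code 0110 → (2.000,2.728)–(3.000,2.643)
cell (2,4): code 1001 → (3.000,4.455)–(2.000,4.709)
cell (3,2): code 0010 → (3.000,2.643)–(3.530,3.000)
cell (3,3): code 0011 → (3.530,3.000)–(3.576,4.000)
cell (3,4): code 0001 → (3.576,4.000)–(3.000,4.455)
total: 8 segments, chained into 1 closed loop(s), length Σ = 6.940467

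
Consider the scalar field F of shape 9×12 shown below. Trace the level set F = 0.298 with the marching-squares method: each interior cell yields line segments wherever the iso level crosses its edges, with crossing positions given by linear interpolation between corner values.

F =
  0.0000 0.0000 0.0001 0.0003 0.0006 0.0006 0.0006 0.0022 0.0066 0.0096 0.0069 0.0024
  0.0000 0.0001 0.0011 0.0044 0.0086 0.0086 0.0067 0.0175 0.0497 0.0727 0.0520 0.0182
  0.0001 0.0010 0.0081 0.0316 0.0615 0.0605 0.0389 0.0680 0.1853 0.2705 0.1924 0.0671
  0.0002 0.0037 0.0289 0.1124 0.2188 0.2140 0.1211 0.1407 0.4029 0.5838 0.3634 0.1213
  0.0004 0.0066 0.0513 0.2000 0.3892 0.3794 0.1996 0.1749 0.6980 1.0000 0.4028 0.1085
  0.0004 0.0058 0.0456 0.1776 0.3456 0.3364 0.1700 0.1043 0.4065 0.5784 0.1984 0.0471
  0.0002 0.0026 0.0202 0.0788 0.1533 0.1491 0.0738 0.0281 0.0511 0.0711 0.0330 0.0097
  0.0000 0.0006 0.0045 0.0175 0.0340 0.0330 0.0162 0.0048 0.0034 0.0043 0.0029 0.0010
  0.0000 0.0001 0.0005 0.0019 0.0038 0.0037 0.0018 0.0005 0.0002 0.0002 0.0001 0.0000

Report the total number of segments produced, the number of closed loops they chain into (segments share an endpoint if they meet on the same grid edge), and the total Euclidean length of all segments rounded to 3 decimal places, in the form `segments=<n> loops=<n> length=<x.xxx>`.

segments=20 loops=2 length=16.183

cell (2,7): code 0100 → (2.518,8.000)–(3.000,7.600)
cell (2,8): code 1100 → (2.088,9.000)–(2.518,8.000)
cell (2,9): code 1100 → (2.618,10.000)–(2.088,9.000)
cell (2,10): code 1000 → (3.000,10.270)–(2.618,10.000)
cell (3,3): code 0100 → (3.465,4.000)–(4.000,3.518)
cell (3,4): code 1100 → (3.508,5.000)–(3.465,4.000)
cell (3,5): code 1000 → (4.000,5.453)–(3.508,5.000)
cell (3,7): code 0110 → (3.000,7.600)–(4.000,7.235)
cell (3,10): code 1001 → (4.000,10.356)–(3.000,10.270)
cell (4,3): code 0110 → (4.000,3.518)–(5.000,3.717)
cell (4,5): code 1001 → (5.000,5.231)–(4.000,5.453)
cell (4,7): code 0110 → (4.000,7.235)–(5.000,7.641)
cell (4,9): code 1011 → (5.000,9.738)–(4.513,10.000)
cell (4,10): code 0001 → (4.513,10.000)–(4.000,10.356)
cell (5,3): code 0010 → (5.000,3.717)–(5.248,4.000)
cell (5,4): code 0011 → (5.248,4.000)–(5.205,5.000)
cell (5,5): code 0001 → (5.205,5.000)–(5.000,5.231)
cell (5,7): code 0010 → (5.000,7.641)–(5.305,8.000)
cell (5,8): code 0011 → (5.305,8.000)–(5.553,9.000)
cell (5,9): code 0001 → (5.553,9.000)–(5.000,9.738)
total: 20 segments, chained into 2 closed loop(s), length Σ = 16.182731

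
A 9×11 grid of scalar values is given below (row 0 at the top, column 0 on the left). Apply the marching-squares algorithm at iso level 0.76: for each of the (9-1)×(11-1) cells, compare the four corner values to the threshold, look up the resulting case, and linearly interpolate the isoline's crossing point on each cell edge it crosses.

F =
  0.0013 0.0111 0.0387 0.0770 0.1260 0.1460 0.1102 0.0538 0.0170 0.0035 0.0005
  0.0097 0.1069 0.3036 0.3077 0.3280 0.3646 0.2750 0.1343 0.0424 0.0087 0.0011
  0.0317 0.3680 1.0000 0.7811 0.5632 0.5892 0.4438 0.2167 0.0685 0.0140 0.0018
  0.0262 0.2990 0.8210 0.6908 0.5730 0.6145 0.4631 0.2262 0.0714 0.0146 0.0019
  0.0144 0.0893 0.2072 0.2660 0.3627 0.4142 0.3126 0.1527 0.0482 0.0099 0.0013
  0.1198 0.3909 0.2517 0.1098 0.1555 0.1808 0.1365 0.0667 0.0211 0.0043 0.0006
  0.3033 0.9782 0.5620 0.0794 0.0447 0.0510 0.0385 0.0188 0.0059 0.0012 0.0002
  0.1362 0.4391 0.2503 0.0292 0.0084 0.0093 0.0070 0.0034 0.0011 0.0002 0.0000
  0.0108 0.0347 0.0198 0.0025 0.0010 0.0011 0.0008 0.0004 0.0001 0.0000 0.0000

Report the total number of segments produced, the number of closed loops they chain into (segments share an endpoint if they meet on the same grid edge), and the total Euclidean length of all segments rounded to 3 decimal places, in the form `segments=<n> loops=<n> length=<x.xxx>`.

segments=12 loops=2 length=6.831

cell (1,1): code 0100 → (1.655,2.000)–(2.000,1.620)
cell (1,2): code 1100 → (1.955,3.000)–(1.655,2.000)
cell (1,3): code 1000 → (2.000,3.097)–(1.955,3.000)
cell (2,1): code 0110 → (2.000,1.620)–(3.000,1.883)
cell (2,2): code 1011 → (3.000,2.469)–(2.234,3.000)
cell (2,3): code 0001 → (2.234,3.000)–(2.000,3.097)
cell (3,1): code 0010 → (3.000,1.883)–(3.099,2.000)
cell (3,2): code 0001 → (3.099,2.000)–(3.000,2.469)
cell (5,0): code 0100 → (5.628,1.000)–(6.000,0.677)
cell (5,1): code 1000 → (6.000,1.524)–(5.628,1.000)
cell (6,0): code 0010 → (6.000,0.677)–(6.405,1.000)
cell (6,1): code 0001 → (6.405,1.000)–(6.000,1.524)
total: 12 segments, chained into 2 closed loop(s), length Σ = 6.830738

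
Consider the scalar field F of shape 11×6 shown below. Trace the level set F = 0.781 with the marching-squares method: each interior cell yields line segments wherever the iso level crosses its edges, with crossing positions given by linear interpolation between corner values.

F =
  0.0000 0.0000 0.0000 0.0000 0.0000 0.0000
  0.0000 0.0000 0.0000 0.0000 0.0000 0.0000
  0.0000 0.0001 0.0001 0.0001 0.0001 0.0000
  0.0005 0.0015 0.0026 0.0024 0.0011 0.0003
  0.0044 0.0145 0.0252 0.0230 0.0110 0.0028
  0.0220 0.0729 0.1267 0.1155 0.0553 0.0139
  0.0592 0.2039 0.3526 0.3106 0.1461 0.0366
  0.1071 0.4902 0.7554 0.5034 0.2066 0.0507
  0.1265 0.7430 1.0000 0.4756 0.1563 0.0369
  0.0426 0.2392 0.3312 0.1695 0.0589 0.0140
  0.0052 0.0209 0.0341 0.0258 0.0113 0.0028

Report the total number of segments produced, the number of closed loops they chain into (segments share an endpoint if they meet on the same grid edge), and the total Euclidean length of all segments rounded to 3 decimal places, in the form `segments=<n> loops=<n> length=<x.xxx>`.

cell (7,1): code 0100 → (7.105,2.000)–(8.000,1.148)
cell (7,2): code 1000 → (8.000,2.418)–(7.105,2.000)
cell (8,1): code 0010 → (8.000,1.148)–(8.327,2.000)
cell (8,2): code 0001 → (8.327,2.000)–(8.000,2.418)
total: 4 segments, chained into 1 closed loop(s), length Σ = 3.667558

segments=4 loops=1 length=3.668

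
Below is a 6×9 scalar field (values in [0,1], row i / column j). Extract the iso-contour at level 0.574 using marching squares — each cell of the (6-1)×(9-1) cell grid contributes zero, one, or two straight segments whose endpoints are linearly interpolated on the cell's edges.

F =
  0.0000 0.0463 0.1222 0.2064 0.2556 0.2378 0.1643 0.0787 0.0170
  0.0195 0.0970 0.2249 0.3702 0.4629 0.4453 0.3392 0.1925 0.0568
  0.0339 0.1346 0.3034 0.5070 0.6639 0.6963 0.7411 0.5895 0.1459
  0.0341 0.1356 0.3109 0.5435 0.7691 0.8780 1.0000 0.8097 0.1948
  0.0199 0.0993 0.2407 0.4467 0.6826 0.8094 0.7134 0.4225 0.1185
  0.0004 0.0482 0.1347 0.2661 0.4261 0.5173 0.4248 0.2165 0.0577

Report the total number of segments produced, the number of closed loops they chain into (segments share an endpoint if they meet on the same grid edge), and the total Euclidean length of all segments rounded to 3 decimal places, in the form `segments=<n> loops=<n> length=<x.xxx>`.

segments=14 loops=1 length=11.829

cell (1,3): code 0100 → (1.553,4.000)–(2.000,3.427)
cell (1,4): code 1100 → (1.513,5.000)–(1.553,4.000)
cell (1,5): code 1100 → (1.584,6.000)–(1.513,5.000)
cell (1,6): code 1100 → (1.961,7.000)–(1.584,6.000)
cell (1,7): code 1000 → (2.000,7.035)–(1.961,7.000)
cell (2,3): code 0110 → (2.000,3.427)–(3.000,3.135)
cell (2,7): code 1001 → (3.000,7.383)–(2.000,7.035)
cell (3,3): code 0110 → (3.000,3.135)–(4.000,3.540)
cell (3,6): code 1011 → (4.000,6.479)–(3.609,7.000)
cell (3,7): code 0001 → (3.609,7.000)–(3.000,7.383)
cell (4,3): code 0010 → (4.000,3.540)–(4.423,4.000)
cell (4,4): code 0011 → (4.423,4.000)–(4.806,5.000)
cell (4,5): code 0011 → (4.806,5.000)–(4.483,6.000)
cell (4,6): code 0001 → (4.483,6.000)–(4.000,6.479)
total: 14 segments, chained into 1 closed loop(s), length Σ = 11.828682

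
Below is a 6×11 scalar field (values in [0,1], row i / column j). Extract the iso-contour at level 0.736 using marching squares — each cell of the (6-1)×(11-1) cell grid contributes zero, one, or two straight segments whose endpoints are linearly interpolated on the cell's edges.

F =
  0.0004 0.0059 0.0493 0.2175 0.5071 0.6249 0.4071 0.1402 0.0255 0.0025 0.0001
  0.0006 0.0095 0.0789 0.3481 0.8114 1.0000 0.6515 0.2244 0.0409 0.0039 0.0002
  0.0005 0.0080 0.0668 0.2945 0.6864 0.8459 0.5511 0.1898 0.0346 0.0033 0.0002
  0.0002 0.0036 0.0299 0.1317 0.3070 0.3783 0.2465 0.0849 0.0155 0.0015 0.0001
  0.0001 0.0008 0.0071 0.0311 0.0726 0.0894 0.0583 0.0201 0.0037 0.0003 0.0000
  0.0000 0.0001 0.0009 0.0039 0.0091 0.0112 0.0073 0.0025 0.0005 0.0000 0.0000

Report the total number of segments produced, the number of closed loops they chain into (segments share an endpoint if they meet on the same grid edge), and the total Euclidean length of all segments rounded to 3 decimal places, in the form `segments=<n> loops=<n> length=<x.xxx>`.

cell (0,3): code 0100 → (0.752,4.000)–(1.000,3.837)
cell (0,4): code 1100 → (0.296,5.000)–(0.752,4.000)
cell (0,5): code 1000 → (1.000,5.758)–(0.296,5.000)
cell (1,3): code 0010 → (1.000,3.837)–(1.603,4.000)
cell (1,4): code 0111 → (1.603,4.000)–(2.000,4.311)
cell (1,5): code 1001 → (2.000,5.373)–(1.000,5.758)
cell (2,4): code 0010 → (2.000,4.311)–(2.235,5.000)
cell (2,5): code 0001 → (2.235,5.000)–(2.000,5.373)
total: 8 segments, chained into 1 closed loop(s), length Σ = 5.798620

segments=8 loops=1 length=5.799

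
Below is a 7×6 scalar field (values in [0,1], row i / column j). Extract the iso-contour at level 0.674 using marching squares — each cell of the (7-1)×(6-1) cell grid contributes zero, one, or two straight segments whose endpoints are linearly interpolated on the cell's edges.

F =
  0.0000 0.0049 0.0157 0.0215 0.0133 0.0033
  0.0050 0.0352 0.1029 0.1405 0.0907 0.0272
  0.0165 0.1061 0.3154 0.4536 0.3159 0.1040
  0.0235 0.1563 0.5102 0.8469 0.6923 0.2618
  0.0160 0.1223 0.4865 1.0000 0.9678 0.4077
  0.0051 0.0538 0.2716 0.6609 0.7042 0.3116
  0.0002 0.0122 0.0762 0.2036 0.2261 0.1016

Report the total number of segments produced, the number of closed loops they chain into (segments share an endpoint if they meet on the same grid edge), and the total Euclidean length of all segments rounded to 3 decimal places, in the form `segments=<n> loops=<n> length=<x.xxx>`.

segments=10 loops=1 length=7.284

cell (2,2): code 0100 → (2.560,3.000)–(3.000,2.486)
cell (2,3): code 1100 → (2.951,4.000)–(2.560,3.000)
cell (2,4): code 1000 → (3.000,4.043)–(2.951,4.000)
cell (3,2): code 0110 → (3.000,2.486)–(4.000,2.365)
cell (3,4): code 1001 → (4.000,4.525)–(3.000,4.043)
cell (4,2): code 0010 → (4.000,2.365)–(4.961,3.000)
cell (4,3): code 0111 → (4.961,3.000)–(5.000,3.303)
cell (4,4): code 1001 → (5.000,4.077)–(4.000,4.525)
cell (5,3): code 0010 → (5.000,3.303)–(5.063,4.000)
cell (5,4): code 0001 → (5.063,4.000)–(5.000,4.077)
total: 10 segments, chained into 1 closed loop(s), length Σ = 7.284275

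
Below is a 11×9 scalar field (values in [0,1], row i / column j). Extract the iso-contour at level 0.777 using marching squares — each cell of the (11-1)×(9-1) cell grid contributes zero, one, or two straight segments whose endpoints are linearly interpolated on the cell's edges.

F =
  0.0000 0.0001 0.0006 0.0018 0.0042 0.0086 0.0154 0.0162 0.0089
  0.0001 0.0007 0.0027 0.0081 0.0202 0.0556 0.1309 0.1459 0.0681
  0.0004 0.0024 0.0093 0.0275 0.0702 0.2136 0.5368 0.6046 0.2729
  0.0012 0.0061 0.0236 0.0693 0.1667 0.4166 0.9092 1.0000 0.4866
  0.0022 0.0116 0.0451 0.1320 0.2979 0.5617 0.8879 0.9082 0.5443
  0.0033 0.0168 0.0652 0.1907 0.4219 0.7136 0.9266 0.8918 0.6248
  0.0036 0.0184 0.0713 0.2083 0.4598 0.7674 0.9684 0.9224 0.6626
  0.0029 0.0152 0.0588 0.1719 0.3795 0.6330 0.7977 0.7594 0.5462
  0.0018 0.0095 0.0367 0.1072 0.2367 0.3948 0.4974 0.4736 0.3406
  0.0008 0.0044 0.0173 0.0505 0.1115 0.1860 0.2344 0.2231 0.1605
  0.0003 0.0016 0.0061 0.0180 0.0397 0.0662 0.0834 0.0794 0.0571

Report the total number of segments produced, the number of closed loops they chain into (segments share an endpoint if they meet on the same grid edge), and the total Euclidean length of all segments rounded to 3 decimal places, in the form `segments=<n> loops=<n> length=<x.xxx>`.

cell (2,5): code 0100 → (2.645,6.000)–(3.000,5.732)
cell (2,6): code 1100 → (2.436,7.000)–(2.645,6.000)
cell (2,7): code 1000 → (3.000,7.434)–(2.436,7.000)
cell (3,5): code 0110 → (3.000,5.732)–(4.000,5.660)
cell (3,7): code 1001 → (4.000,7.361)–(3.000,7.434)
cell (4,5): code 0110 → (4.000,5.660)–(5.000,5.298)
cell (4,7): code 1001 → (5.000,7.430)–(4.000,7.361)
cell (5,5): code 0110 → (5.000,5.298)–(6.000,5.048)
cell (5,7): code 1001 → (6.000,7.560)–(5.000,7.430)
cell (6,5): code 0110 → (6.000,5.048)–(7.000,5.874)
cell (6,6): code 1011 → (7.000,6.540)–(6.892,7.000)
cell (6,7): code 0001 → (6.892,7.000)–(6.000,7.560)
cell (7,5): code 0010 → (7.000,5.874)–(7.069,6.000)
cell (7,6): code 0001 → (7.069,6.000)–(7.000,6.540)
total: 14 segments, chained into 1 closed loop(s), length Σ = 11.799610

segments=14 loops=1 length=11.800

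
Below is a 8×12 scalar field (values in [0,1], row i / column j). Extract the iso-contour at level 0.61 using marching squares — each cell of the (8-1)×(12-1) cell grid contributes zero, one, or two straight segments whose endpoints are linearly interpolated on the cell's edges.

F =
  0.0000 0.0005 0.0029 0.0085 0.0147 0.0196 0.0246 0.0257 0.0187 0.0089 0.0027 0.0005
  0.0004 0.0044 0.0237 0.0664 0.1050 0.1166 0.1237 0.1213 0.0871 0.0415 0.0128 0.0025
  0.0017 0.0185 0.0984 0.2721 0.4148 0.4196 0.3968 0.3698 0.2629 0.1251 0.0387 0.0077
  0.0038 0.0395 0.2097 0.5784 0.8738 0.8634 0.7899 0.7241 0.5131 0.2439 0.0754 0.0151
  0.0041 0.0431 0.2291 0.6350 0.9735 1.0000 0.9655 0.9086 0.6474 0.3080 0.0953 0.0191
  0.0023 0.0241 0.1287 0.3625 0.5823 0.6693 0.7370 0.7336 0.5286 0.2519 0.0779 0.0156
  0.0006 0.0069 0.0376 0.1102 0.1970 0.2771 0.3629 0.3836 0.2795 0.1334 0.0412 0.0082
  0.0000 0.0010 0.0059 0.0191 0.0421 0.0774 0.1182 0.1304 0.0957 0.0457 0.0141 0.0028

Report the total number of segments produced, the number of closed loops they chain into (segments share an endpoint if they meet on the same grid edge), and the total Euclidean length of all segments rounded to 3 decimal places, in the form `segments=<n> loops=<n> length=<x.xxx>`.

segments=18 loops=1 length=13.157

cell (2,3): code 0100 → (2.425,4.000)–(3.000,3.107)
cell (2,4): code 1100 → (2.429,5.000)–(2.425,4.000)
cell (2,5): code 1100 → (2.542,6.000)–(2.429,5.000)
cell (2,6): code 1100 → (2.678,7.000)–(2.542,6.000)
cell (2,7): code 1000 → (3.000,7.541)–(2.678,7.000)
cell (3,2): code 0100 → (3.558,3.000)–(4.000,2.938)
cell (3,3): code 1110 → (3.000,3.107)–(3.558,3.000)
cell (3,7): code 1101 → (3.722,8.000)–(3.000,7.541)
cell (3,8): code 1000 → (4.000,8.110)–(3.722,8.000)
cell (4,2): code 0010 → (4.000,2.938)–(4.092,3.000)
cell (4,3): code 0011 → (4.092,3.000)–(4.929,4.000)
cell (4,4): code 0111 → (4.929,4.000)–(5.000,4.318)
cell (4,7): code 1011 → (5.000,7.603)–(4.315,8.000)
cell (4,8): code 0001 → (4.315,8.000)–(4.000,8.110)
cell (5,4): code 0010 → (5.000,4.318)–(5.151,5.000)
cell (5,5): code 0011 → (5.151,5.000)–(5.339,6.000)
cell (5,6): code 0011 → (5.339,6.000)–(5.353,7.000)
cell (5,7): code 0001 → (5.353,7.000)–(5.000,7.603)
total: 18 segments, chained into 1 closed loop(s), length Σ = 13.157189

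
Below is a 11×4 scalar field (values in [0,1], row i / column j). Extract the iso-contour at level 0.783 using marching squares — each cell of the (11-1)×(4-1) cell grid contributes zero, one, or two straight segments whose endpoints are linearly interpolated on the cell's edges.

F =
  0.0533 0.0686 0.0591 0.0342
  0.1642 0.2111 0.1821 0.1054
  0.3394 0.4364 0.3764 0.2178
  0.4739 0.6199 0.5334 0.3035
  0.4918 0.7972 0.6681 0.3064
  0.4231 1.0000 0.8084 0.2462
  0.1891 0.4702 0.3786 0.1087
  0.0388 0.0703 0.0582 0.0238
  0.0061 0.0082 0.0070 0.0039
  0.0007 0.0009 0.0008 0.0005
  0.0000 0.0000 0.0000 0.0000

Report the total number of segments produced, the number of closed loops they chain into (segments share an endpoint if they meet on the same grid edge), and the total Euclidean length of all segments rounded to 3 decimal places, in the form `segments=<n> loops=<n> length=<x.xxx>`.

segments=8 loops=1 length=4.368

cell (3,0): code 0100 → (3.920,1.000)–(4.000,0.954)
cell (3,1): code 1000 → (4.000,1.110)–(3.920,1.000)
cell (4,0): code 0110 → (4.000,0.954)–(5.000,0.624)
cell (4,1): code 1101 → (4.819,2.000)–(4.000,1.110)
cell (4,2): code 1000 → (5.000,2.045)–(4.819,2.000)
cell (5,0): code 0010 → (5.000,0.624)–(5.410,1.000)
cell (5,1): code 0011 → (5.410,1.000)–(5.059,2.000)
cell (5,2): code 0001 → (5.059,2.000)–(5.000,2.045)
total: 8 segments, chained into 1 closed loop(s), length Σ = 4.367798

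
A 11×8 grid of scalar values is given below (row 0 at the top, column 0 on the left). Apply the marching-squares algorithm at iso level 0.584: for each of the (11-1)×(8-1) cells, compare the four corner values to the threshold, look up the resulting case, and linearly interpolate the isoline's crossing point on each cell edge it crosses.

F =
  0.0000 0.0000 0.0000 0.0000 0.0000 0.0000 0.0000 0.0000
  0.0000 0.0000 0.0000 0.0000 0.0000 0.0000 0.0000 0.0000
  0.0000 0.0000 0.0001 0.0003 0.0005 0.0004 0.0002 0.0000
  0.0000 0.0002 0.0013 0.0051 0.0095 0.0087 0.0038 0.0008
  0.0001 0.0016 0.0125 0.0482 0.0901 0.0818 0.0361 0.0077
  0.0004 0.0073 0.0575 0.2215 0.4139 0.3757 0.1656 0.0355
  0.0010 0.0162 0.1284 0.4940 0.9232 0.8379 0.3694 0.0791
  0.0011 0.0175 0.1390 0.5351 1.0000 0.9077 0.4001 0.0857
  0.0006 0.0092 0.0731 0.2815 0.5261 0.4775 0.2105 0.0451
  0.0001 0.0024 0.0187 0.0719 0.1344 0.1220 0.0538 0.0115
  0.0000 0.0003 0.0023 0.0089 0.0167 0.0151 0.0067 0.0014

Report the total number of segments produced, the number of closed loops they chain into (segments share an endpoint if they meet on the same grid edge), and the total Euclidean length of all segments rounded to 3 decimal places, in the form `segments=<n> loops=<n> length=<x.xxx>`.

segments=8 loops=1 length=8.070

cell (5,3): code 0100 → (5.334,4.000)–(6.000,3.210)
cell (5,4): code 1100 → (5.451,5.000)–(5.334,4.000)
cell (5,5): code 1000 → (6.000,5.542)–(5.451,5.000)
cell (6,3): code 0110 → (6.000,3.210)–(7.000,3.105)
cell (6,5): code 1001 → (7.000,5.638)–(6.000,5.542)
cell (7,3): code 0010 → (7.000,3.105)–(7.878,4.000)
cell (7,4): code 0011 → (7.878,4.000)–(7.752,5.000)
cell (7,5): code 0001 → (7.752,5.000)–(7.000,5.638)
total: 8 segments, chained into 1 closed loop(s), length Σ = 8.069643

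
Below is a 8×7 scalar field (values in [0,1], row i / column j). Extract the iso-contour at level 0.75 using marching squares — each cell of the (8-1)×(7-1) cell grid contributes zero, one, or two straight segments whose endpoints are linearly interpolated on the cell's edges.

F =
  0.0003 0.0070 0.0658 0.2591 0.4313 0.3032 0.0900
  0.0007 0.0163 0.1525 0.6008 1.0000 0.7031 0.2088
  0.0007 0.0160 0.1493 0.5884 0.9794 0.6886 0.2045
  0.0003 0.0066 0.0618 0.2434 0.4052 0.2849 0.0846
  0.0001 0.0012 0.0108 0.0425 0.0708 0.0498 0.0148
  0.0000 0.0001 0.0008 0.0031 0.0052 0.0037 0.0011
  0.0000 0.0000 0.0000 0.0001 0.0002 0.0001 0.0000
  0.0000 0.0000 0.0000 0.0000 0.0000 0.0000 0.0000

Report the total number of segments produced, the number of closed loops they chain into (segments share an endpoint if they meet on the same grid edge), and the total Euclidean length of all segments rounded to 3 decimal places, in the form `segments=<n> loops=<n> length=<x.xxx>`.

segments=6 loops=1 length=5.311

cell (0,3): code 0100 → (0.560,4.000)–(1.000,3.374)
cell (0,4): code 1000 → (1.000,4.842)–(0.560,4.000)
cell (1,3): code 0110 → (1.000,3.374)–(2.000,3.413)
cell (1,4): code 1001 → (2.000,4.789)–(1.000,4.842)
cell (2,3): code 0010 → (2.000,3.413)–(2.400,4.000)
cell (2,4): code 0001 → (2.400,4.000)–(2.000,4.789)
total: 6 segments, chained into 1 closed loop(s), length Σ = 5.311277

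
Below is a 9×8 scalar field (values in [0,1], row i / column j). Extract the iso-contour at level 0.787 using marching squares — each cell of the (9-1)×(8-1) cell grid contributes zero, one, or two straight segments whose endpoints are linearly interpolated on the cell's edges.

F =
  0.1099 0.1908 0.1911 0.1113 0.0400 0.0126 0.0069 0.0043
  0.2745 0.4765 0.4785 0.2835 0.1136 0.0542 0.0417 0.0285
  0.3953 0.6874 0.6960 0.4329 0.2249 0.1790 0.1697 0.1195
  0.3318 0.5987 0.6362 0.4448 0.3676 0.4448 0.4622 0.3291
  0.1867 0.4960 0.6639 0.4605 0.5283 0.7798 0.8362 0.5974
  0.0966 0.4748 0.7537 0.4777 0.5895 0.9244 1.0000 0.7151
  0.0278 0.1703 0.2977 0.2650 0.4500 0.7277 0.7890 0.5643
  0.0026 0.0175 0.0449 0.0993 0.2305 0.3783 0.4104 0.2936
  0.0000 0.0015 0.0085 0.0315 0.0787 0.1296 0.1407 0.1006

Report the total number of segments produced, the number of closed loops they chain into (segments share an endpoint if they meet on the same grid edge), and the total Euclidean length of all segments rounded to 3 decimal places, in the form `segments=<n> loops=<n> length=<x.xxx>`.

segments=10 loops=1 length=6.546

cell (3,5): code 0100 → (3.868,6.000)–(4.000,5.128)
cell (3,6): code 1000 → (4.000,6.206)–(3.868,6.000)
cell (4,4): code 0100 → (4.050,5.000)–(5.000,4.590)
cell (4,5): code 1110 → (4.000,5.128)–(4.050,5.000)
cell (4,6): code 1001 → (5.000,6.748)–(4.000,6.206)
cell (5,4): code 0010 → (5.000,4.590)–(5.699,5.000)
cell (5,5): code 0111 → (5.699,5.000)–(6.000,5.967)
cell (5,6): code 1001 → (6.000,6.009)–(5.000,6.748)
cell (6,5): code 0010 → (6.000,5.967)–(6.005,6.000)
cell (6,6): code 0001 → (6.005,6.000)–(6.000,6.009)
total: 10 segments, chained into 1 closed loop(s), length Σ = 6.545953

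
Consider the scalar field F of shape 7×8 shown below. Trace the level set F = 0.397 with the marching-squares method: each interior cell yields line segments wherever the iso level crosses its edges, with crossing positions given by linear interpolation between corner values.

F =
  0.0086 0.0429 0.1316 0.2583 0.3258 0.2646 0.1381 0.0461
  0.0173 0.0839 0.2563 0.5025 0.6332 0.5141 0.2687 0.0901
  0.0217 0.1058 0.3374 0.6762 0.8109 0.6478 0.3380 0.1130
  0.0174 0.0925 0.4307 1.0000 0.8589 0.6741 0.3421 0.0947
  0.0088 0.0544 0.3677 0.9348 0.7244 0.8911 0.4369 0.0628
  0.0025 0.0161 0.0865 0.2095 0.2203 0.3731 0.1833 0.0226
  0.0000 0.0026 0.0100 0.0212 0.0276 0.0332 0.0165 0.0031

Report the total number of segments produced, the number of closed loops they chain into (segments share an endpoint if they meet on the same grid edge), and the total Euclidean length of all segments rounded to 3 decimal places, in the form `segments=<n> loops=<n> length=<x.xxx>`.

cell (0,2): code 0100 → (0.568,3.000)–(1.000,2.571)
cell (0,3): code 1100 → (0.232,4.000)–(0.568,3.000)
cell (0,4): code 1100 → (0.531,5.000)–(0.232,4.000)
cell (0,5): code 1000 → (1.000,5.477)–(0.531,5.000)
cell (1,2): code 0110 → (1.000,2.571)–(2.000,2.176)
cell (1,5): code 1001 → (2.000,5.810)–(1.000,5.477)
cell (2,1): code 0100 → (2.639,2.000)–(3.000,1.900)
cell (2,2): code 1110 → (2.000,2.176)–(2.639,2.000)
cell (2,5): code 1001 → (3.000,5.835)–(2.000,5.810)
cell (3,1): code 0010 → (3.000,1.900)–(3.535,2.000)
cell (3,2): code 0111 → (3.535,2.000)–(4.000,2.052)
cell (3,5): code 1101 → (3.579,6.000)–(3.000,5.835)
cell (3,6): code 1000 → (4.000,6.107)–(3.579,6.000)
cell (4,2): code 0010 → (4.000,2.052)–(4.741,3.000)
cell (4,3): code 0011 → (4.741,3.000)–(4.649,4.000)
cell (4,4): code 0011 → (4.649,4.000)–(4.954,5.000)
cell (4,5): code 0011 → (4.954,5.000)–(4.157,6.000)
cell (4,6): code 0001 → (4.157,6.000)–(4.000,6.107)
total: 18 segments, chained into 1 closed loop(s), length Σ = 14.313764

segments=18 loops=1 length=14.314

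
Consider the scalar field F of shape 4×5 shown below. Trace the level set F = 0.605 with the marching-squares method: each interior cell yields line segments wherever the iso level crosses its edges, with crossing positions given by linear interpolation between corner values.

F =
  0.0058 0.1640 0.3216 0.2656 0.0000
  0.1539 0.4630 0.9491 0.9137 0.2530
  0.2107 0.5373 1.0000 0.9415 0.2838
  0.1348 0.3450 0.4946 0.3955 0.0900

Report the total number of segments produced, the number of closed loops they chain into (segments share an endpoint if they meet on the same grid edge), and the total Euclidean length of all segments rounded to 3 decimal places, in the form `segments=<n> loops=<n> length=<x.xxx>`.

segments=8 loops=1 length=7.549

cell (0,1): code 0100 → (0.452,2.000)–(1.000,1.292)
cell (0,2): code 1100 → (0.524,3.000)–(0.452,2.000)
cell (0,3): code 1000 → (1.000,3.467)–(0.524,3.000)
cell (1,1): code 0110 → (1.000,1.292)–(2.000,1.146)
cell (1,3): code 1001 → (2.000,3.512)–(1.000,3.467)
cell (2,1): code 0010 → (2.000,1.146)–(2.782,2.000)
cell (2,2): code 0011 → (2.782,2.000)–(2.616,3.000)
cell (2,3): code 0001 → (2.616,3.000)–(2.000,3.512)
total: 8 segments, chained into 1 closed loop(s), length Σ = 7.548777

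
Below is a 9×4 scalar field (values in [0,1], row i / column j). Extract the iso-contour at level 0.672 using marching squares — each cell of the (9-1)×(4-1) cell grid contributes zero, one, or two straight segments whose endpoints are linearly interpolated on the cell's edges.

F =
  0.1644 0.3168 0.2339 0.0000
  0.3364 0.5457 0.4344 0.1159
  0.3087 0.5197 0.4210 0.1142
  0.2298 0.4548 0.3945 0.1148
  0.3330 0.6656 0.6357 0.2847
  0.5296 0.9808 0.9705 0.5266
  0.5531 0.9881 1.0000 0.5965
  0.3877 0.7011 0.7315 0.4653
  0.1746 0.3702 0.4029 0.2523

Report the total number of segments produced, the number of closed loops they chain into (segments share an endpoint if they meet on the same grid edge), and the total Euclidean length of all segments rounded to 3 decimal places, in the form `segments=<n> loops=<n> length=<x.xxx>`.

segments=10 loops=1 length=9.091

cell (4,0): code 0100 → (4.020,1.000)–(5.000,0.316)
cell (4,1): code 1100 → (4.108,2.000)–(4.020,1.000)
cell (4,2): code 1000 → (5.000,2.672)–(4.108,2.000)
cell (5,0): code 0110 → (5.000,0.316)–(6.000,0.273)
cell (5,2): code 1001 → (6.000,2.813)–(5.000,2.672)
cell (6,0): code 0110 → (6.000,0.273)–(7.000,0.907)
cell (6,2): code 1001 → (7.000,2.224)–(6.000,2.813)
cell (7,0): code 0010 → (7.000,0.907)–(7.088,1.000)
cell (7,1): code 0011 → (7.088,1.000)–(7.181,2.000)
cell (7,2): code 0001 → (7.181,2.000)–(7.000,2.224)
total: 10 segments, chained into 1 closed loop(s), length Σ = 9.090963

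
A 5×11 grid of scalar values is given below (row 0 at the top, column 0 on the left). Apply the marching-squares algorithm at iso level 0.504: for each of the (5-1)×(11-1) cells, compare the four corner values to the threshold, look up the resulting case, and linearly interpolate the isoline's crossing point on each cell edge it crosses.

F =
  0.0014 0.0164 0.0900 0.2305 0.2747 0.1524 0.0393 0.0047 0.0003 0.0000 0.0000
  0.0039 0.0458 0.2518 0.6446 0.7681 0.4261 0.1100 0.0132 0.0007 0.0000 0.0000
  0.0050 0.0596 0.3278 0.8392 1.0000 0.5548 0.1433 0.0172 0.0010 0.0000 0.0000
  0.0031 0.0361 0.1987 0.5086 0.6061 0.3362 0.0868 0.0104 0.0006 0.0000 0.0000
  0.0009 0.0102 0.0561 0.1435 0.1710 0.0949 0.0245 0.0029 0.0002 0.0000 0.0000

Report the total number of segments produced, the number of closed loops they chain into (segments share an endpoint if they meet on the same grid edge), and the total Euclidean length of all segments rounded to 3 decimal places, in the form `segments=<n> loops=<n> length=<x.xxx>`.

segments=12 loops=1 length=8.483

cell (0,2): code 0100 → (0.660,3.000)–(1.000,2.642)
cell (0,3): code 1100 → (0.465,4.000)–(0.660,3.000)
cell (0,4): code 1000 → (1.000,4.772)–(0.465,4.000)
cell (1,2): code 0110 → (1.000,2.642)–(2.000,2.345)
cell (1,4): code 1101 → (1.605,5.000)–(1.000,4.772)
cell (1,5): code 1000 → (2.000,5.123)–(1.605,5.000)
cell (2,2): code 0110 → (2.000,2.345)–(3.000,2.985)
cell (2,4): code 1011 → (3.000,4.378)–(2.232,5.000)
cell (2,5): code 0001 → (2.232,5.000)–(2.000,5.123)
cell (3,2): code 0010 → (3.000,2.985)–(3.013,3.000)
cell (3,3): code 0011 → (3.013,3.000)–(3.235,4.000)
cell (3,4): code 0001 → (3.235,4.000)–(3.000,4.378)
total: 12 segments, chained into 1 closed loop(s), length Σ = 8.483072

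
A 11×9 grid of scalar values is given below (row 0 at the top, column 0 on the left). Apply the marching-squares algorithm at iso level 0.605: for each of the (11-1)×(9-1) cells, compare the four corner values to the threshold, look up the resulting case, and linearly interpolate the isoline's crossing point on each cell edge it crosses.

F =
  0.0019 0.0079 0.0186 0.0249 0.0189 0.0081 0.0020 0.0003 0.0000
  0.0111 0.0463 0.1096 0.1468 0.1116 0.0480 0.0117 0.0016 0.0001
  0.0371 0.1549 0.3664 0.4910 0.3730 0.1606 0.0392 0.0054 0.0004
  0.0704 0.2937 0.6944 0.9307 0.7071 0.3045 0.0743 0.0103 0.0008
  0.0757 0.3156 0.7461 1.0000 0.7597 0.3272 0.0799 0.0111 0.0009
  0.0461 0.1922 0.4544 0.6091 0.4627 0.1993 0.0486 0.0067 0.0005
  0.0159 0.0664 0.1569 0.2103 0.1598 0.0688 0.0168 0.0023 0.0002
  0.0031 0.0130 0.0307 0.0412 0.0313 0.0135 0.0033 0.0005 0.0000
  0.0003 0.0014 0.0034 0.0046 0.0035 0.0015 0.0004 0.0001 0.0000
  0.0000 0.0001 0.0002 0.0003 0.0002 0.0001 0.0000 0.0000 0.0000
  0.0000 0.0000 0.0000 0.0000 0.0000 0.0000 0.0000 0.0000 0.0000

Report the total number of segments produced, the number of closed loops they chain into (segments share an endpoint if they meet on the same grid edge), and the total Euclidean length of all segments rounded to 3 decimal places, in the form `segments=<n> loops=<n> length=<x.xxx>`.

segments=12 loops=1 length=8.415

cell (2,1): code 0100 → (2.727,2.000)–(3.000,1.777)
cell (2,2): code 1100 → (2.259,3.000)–(2.727,2.000)
cell (2,3): code 1100 → (2.694,4.000)–(2.259,3.000)
cell (2,4): code 1000 → (3.000,4.254)–(2.694,4.000)
cell (3,1): code 0110 → (3.000,1.777)–(4.000,1.672)
cell (3,4): code 1001 → (4.000,4.358)–(3.000,4.254)
cell (4,1): code 0010 → (4.000,1.672)–(4.484,2.000)
cell (4,2): code 0111 → (4.484,2.000)–(5.000,2.973)
cell (4,3): code 1011 → (5.000,3.028)–(4.521,4.000)
cell (4,4): code 0001 → (4.521,4.000)–(4.000,4.358)
cell (5,2): code 0010 → (5.000,2.973)–(5.010,3.000)
cell (5,3): code 0001 → (5.010,3.000)–(5.000,3.028)
total: 12 segments, chained into 1 closed loop(s), length Σ = 8.414970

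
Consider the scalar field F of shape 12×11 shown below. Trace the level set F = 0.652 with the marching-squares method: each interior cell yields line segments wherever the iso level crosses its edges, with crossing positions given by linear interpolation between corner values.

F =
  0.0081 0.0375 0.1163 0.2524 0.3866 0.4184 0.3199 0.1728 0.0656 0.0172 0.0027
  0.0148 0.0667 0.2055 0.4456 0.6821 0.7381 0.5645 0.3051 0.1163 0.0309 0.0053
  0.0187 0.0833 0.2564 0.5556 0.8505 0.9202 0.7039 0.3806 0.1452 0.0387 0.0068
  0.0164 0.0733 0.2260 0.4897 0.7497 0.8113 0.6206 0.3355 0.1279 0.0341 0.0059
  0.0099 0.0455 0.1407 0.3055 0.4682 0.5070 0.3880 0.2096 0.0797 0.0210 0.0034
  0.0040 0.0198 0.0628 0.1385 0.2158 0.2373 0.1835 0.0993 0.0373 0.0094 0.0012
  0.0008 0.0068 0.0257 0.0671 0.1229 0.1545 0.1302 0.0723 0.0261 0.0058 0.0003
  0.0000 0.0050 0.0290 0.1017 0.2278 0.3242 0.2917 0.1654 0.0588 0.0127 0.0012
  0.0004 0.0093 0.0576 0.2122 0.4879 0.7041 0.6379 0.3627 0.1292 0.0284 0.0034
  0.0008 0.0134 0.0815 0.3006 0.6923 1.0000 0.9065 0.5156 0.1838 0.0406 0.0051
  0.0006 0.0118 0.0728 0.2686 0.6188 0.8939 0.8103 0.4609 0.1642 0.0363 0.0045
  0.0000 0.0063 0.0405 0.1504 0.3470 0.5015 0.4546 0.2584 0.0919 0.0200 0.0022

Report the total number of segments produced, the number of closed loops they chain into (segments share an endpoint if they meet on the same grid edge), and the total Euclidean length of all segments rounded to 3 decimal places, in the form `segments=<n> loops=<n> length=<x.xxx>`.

segments=24 loops=2 length=17.243

cell (0,3): code 0100 → (0.898,4.000)–(1.000,3.873)
cell (0,4): code 1100 → (0.731,5.000)–(0.898,4.000)
cell (0,5): code 1000 → (1.000,5.496)–(0.731,5.000)
cell (1,3): code 0110 → (1.000,3.873)–(2.000,3.327)
cell (1,5): code 1101 → (1.628,6.000)–(1.000,5.496)
cell (1,6): code 1000 → (2.000,6.161)–(1.628,6.000)
cell (2,3): code 0110 → (2.000,3.327)–(3.000,3.624)
cell (2,5): code 1011 → (3.000,5.835)–(2.623,6.000)
cell (2,6): code 0001 → (2.623,6.000)–(2.000,6.161)
cell (3,3): code 0010 → (3.000,3.624)–(3.347,4.000)
cell (3,4): code 0011 → (3.347,4.000)–(3.523,5.000)
cell (3,5): code 0001 → (3.523,5.000)–(3.000,5.835)
cell (7,4): code 0100 → (7.863,5.000)–(8.000,4.759)
cell (7,5): code 1000 → (8.000,5.787)–(7.863,5.000)
cell (8,3): code 0100 → (8.803,4.000)–(9.000,3.897)
cell (8,4): code 1110 → (8.000,4.759)–(8.803,4.000)
cell (8,5): code 1101 → (8.052,6.000)–(8.000,5.787)
cell (8,6): code 1000 → (9.000,6.651)–(8.052,6.000)
cell (9,3): code 0010 → (9.000,3.897)–(9.548,4.000)
cell (9,4): code 0111 → (9.548,4.000)–(10.000,4.121)
cell (9,6): code 1001 → (10.000,6.453)–(9.000,6.651)
cell (10,4): code 0010 → (10.000,4.121)–(10.616,5.000)
cell (10,5): code 0011 → (10.616,5.000)–(10.445,6.000)
cell (10,6): code 0001 → (10.445,6.000)–(10.000,6.453)
total: 24 segments, chained into 2 closed loop(s), length Σ = 17.242577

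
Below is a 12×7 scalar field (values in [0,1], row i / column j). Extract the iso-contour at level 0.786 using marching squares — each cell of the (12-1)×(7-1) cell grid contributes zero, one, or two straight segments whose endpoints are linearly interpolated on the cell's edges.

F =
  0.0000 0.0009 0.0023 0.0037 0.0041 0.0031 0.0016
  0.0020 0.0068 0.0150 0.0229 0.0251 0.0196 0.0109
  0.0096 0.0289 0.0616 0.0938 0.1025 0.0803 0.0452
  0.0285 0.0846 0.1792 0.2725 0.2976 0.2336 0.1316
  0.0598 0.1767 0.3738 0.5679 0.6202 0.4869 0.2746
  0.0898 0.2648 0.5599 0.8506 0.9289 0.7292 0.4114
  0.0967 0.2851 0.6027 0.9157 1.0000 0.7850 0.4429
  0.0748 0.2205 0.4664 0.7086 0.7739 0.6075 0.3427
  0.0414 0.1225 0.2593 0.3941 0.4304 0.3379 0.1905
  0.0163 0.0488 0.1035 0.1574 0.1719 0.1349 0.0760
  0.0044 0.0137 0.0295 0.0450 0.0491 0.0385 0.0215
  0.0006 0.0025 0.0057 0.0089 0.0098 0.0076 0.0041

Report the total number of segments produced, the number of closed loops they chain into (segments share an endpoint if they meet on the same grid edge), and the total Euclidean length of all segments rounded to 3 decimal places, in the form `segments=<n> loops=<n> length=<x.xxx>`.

segments=8 loops=1 length=7.429

cell (4,2): code 0100 → (4.771,3.000)–(5.000,2.778)
cell (4,3): code 1100 → (4.537,4.000)–(4.771,3.000)
cell (4,4): code 1000 → (5.000,4.716)–(4.537,4.000)
cell (5,2): code 0110 → (5.000,2.778)–(6.000,2.586)
cell (5,4): code 1001 → (6.000,4.995)–(5.000,4.716)
cell (6,2): code 0010 → (6.000,2.586)–(6.626,3.000)
cell (6,3): code 0011 → (6.626,3.000)–(6.946,4.000)
cell (6,4): code 0001 → (6.946,4.000)–(6.000,4.995)
total: 8 segments, chained into 1 closed loop(s), length Σ = 7.429277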